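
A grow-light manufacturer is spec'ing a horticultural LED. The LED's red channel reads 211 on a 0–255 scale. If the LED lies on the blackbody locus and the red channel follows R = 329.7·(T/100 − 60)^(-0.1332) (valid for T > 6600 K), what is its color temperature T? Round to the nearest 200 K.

8800 K

(t − 60)^(-0.1332) = 211/329.7 = 0.63998.
t − 60 = 0.63998^(1/-0.1332) = 0.63998^(-7.508) = 28.525, so t = 88.525.
T = 100·t = 8853 K → 8800 K to the nearest 200 K.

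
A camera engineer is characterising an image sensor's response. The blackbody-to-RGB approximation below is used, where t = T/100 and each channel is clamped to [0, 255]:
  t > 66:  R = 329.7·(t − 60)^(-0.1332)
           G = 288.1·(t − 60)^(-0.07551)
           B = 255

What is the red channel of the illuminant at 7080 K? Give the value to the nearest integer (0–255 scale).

240

t = 7080/100 = 70.8; the t > 66 branch applies.
R = 329.7·(70.8 − 60)^(-0.1332) = 329.7·10.8^(-0.1332) = 329.7·0.72836 = 240.141.
Rounded: 240.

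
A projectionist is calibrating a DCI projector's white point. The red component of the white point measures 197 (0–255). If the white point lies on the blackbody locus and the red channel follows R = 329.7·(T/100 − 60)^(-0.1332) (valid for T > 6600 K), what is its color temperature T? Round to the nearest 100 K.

10800 K

(t − 60)^(-0.1332) = 197/329.7 = 0.59751.
t − 60 = 0.59751^(1/-0.1332) = 0.59751^(-7.508) = 47.761, so t = 107.761.
T = 100·t = 10776 K → 10800 K to the nearest 100 K.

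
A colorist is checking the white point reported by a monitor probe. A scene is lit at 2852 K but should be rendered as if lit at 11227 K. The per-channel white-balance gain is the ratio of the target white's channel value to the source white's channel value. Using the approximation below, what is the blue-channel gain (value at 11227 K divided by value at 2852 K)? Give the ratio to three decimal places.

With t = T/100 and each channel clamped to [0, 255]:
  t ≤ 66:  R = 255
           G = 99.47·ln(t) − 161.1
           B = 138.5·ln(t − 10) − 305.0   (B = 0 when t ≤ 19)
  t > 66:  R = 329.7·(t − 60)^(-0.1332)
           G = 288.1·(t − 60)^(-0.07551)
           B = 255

2.569

At 2852 K (t = 28.52):
  B = 138.5·ln(28.52 − 10) − 305.0 = 138.5·ln 18.52 − 305.0 = 138.5·2.9189 − 305.0 = 99.261.
At 11227 K (t = 112.27):
  B = 255 by definition for t > 66.
Gain = 255.000 / 99.261 = 2.5690 → 2.569.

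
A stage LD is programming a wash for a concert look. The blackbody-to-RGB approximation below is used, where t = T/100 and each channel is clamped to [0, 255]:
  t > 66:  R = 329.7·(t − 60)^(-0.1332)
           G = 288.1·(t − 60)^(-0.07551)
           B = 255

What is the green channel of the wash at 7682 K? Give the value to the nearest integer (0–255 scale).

233

t = 7682/100 = 76.82; the t > 66 branch applies.
G = 288.1·(76.82 − 60)^(-0.07551) = 288.1·16.82^(-0.07551) = 288.1·0.80805 = 232.799.
Rounded: 233.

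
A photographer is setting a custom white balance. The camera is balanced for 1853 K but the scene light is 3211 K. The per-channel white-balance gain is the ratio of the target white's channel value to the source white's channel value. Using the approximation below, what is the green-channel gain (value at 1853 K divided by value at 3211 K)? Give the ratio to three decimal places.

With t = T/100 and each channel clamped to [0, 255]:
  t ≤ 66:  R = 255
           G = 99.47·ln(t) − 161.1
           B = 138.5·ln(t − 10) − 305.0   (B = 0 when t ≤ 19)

0.703

At 3211 K (t = 32.11):
  G = 99.47·ln 32.11 − 161.1 = 99.47·3.4692 − 161.1 = 183.978.
At 1853 K (t = 18.53):
  G = 99.47·ln 18.53 − 161.1 = 99.47·2.9194 − 161.1 = 129.292.
Gain = 129.292 / 183.978 = 0.7028 → 0.703.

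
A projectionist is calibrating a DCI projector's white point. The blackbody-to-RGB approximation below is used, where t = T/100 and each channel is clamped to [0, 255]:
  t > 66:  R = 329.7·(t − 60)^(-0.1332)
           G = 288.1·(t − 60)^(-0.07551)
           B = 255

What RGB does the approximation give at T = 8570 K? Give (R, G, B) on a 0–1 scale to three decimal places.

(0.839, 0.884, 1.000)

t = 8570/100 = 85.7; the t > 66 branch applies.
R = 329.7·(85.7 − 60)^(-0.1332) = 329.7·25.7^(-0.1332) = 329.7·0.64893 = 213.952.
G = 288.1·(85.7 − 60)^(-0.07551) = 288.1·25.7^(-0.07551) = 288.1·0.78259 = 225.465.
B = 255 by definition for t > 66.
Dividing each by 255: (0.8390, 0.8842, 1.0000) → (0.839, 0.884, 1.000).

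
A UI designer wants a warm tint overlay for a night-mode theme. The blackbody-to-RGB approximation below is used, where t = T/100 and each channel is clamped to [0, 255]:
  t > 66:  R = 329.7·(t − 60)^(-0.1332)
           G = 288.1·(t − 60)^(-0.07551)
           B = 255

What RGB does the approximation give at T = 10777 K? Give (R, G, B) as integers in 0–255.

t = 10777/100 = 107.77; the t > 66 branch applies.
R = 329.7·(107.77 − 60)^(-0.1332) = 329.7·47.77^(-0.1332) = 329.7·0.59750 = 196.995.
G = 288.1·(107.77 − 60)^(-0.07551) = 288.1·47.77^(-0.07551) = 288.1·0.74680 = 215.154.
B = 255 by definition for t > 66.
Rounded: (197, 215, 255).

(197, 215, 255)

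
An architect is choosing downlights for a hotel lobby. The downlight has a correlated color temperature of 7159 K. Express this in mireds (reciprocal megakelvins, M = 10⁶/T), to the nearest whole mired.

140 mireds

M = 10⁶ / 7159 = 139.684 → 140 mireds.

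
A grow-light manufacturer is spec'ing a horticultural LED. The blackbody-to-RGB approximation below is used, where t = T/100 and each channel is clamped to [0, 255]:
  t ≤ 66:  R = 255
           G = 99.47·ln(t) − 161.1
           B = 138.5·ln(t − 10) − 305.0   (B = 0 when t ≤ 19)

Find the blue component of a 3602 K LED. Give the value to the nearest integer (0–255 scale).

146

t = 3602/100 = 36.02; the t ≤ 66 branch applies.
B = 138.5·ln(36.02 − 10) − 305.0 = 138.5·ln 26.02 − 305.0 = 138.5·3.2589 − 305.0 = 146.353.
Rounded: 146.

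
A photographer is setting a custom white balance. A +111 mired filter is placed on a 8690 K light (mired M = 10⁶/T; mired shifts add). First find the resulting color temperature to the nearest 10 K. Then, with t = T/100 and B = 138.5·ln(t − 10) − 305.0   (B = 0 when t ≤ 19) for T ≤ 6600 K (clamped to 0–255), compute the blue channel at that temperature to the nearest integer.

184

M_in = 10⁶/8690 = 115.07; M_out = 115.07 + (+111) = 226.07.
T_out = 10⁶/226.07 = 4423.3 K → 4420 K; t = 44.2.
B = 138.5·ln(44.2 − 10) − 305.0 = 138.5·ln 34.2 − 305.0 = 138.5·3.5322 − 305.0 = 184.213.
Rounded: 184.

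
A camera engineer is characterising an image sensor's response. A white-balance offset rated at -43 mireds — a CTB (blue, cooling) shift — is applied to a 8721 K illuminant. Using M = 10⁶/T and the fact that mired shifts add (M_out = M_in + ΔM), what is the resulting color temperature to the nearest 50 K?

13950 K

M_in = 10⁶/8721 = 114.67 mireds.
M_out = 114.67 + (-43) = 71.67 mireds.
T_out = 10⁶/71.67 = 13953.7 K → 13950 K.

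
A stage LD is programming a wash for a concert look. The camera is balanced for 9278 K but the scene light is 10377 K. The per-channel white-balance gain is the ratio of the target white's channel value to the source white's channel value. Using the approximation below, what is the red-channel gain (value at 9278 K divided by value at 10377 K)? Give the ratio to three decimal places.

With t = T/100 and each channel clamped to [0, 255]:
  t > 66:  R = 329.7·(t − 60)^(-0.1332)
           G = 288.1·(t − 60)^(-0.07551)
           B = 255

At 10377 K (t = 103.77):
  R = 329.7·(103.77 − 60)^(-0.1332) = 329.7·43.77^(-0.1332) = 329.7·0.60450 = 199.303.
At 9278 K (t = 92.78):
  R = 329.7·(92.78 − 60)^(-0.1332) = 329.7·32.78^(-0.1332) = 329.7·0.62823 = 207.128.
Gain = 207.128 / 199.303 = 1.0393 → 1.039.

1.039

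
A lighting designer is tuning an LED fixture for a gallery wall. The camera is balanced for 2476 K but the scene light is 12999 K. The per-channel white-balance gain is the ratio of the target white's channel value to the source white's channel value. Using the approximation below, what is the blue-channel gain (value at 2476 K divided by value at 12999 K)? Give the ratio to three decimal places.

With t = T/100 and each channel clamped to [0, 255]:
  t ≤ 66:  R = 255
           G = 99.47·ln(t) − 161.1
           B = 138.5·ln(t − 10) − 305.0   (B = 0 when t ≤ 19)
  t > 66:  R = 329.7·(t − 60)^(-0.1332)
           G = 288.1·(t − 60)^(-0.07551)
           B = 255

At 12999 K (t = 129.99):
  B = 255 by definition for t > 66.
At 2476 K (t = 24.76):
  B = 138.5·ln(24.76 − 10) − 305.0 = 138.5·ln 14.76 − 305.0 = 138.5·2.6919 − 305.0 = 67.831.
Gain = 67.831 / 255.000 = 0.2660 → 0.266.

0.266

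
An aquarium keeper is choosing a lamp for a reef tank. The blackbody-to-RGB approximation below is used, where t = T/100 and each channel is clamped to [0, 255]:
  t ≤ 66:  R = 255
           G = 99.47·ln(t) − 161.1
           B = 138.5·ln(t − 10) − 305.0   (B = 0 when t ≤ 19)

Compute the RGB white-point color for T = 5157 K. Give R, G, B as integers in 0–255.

R=255, G=231, B=211

t = 5157/100 = 51.57; the t ≤ 66 branch applies.
R = 255 by definition for t ≤ 66.
G = 99.47·ln 51.57 − 161.1 = 99.47·3.9429 − 161.1 = 231.104.
B = 138.5·ln(51.57 − 10) − 305.0 = 138.5·ln 41.57 − 305.0 = 138.5·3.7274 − 305.0 = 211.242.
Rounded: (255, 231, 211).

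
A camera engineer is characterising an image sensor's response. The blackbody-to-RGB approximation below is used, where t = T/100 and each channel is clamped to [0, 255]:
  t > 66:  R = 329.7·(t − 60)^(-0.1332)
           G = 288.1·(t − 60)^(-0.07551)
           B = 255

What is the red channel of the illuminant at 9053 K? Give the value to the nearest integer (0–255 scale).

209

t = 9053/100 = 90.53; the t > 66 branch applies.
R = 329.7·(90.53 − 60)^(-0.1332) = 329.7·30.53^(-0.1332) = 329.7·0.63421 = 209.100.
Rounded: 209.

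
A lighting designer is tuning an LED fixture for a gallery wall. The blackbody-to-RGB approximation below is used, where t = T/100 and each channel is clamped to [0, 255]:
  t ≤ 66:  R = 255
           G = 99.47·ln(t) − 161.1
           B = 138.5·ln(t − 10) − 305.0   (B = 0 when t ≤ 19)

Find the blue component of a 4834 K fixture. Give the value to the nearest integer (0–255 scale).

t = 4834/100 = 48.34; the t ≤ 66 branch applies.
B = 138.5·ln(48.34 − 10) − 305.0 = 138.5·ln 38.34 − 305.0 = 138.5·3.6465 − 305.0 = 200.039.
Rounded: 200.

200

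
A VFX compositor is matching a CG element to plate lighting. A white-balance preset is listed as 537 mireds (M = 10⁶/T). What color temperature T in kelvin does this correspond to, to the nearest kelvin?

T = 10⁶ / 537 = 1862.20 K → 1862 K.

1862 K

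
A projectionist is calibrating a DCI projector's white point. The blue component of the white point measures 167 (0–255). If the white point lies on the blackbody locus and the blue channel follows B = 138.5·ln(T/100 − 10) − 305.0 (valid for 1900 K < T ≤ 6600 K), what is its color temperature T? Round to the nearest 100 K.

ln(t − 10) = (167 + 305.0) / 138.5 = 3.4079.
t − 10 = e^3.4079 = 30.203, so t = 40.203.
T = 100·t = 4020 K → 4000 K to the nearest 100 K.

4000 K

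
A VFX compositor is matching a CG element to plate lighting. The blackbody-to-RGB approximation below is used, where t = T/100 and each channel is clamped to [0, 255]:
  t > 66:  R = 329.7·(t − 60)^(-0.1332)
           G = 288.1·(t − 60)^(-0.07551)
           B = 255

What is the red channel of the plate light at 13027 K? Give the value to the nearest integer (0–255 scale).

t = 13027/100 = 130.27; the t > 66 branch applies.
R = 329.7·(130.27 − 60)^(-0.1332) = 329.7·70.27^(-0.1332) = 329.7·0.56756 = 187.124.
Rounded: 187.

187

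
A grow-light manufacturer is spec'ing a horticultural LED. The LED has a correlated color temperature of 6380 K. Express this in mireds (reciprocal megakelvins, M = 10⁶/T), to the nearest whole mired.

157 mireds

M = 10⁶ / 6380 = 156.740 → 157 mireds.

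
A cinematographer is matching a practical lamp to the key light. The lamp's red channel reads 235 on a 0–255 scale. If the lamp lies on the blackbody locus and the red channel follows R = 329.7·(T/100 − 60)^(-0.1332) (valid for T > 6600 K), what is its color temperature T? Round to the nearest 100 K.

7300 K

(t − 60)^(-0.1332) = 235/329.7 = 0.71277.
t − 60 = 0.71277^(1/-0.1332) = 0.71277^(-7.508) = 12.705, so t = 72.705.
T = 100·t = 7271 K → 7300 K to the nearest 100 K.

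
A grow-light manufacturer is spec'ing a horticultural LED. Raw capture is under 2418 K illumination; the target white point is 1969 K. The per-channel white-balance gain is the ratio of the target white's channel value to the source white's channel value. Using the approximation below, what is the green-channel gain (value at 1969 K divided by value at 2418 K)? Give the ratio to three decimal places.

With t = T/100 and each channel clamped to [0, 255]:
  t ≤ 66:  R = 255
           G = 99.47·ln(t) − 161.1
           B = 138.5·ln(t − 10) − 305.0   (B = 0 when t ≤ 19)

0.869

At 2418 K (t = 24.18):
  G = 99.47·ln 24.18 − 161.1 = 99.47·3.1855 − 161.1 = 155.764.
At 1969 K (t = 19.69):
  G = 99.47·ln 19.69 − 161.1 = 99.47·2.9801 − 161.1 = 135.332.
Gain = 135.332 / 155.764 = 0.8688 → 0.869.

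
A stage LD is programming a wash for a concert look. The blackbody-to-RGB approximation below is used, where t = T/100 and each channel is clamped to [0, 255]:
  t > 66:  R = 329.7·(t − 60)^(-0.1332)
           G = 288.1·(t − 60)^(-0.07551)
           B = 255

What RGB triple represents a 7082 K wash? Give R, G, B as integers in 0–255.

t = 7082/100 = 70.82; the t > 66 branch applies.
R = 329.7·(70.82 − 60)^(-0.1332) = 329.7·10.82^(-0.1332) = 329.7·0.72818 = 240.082.
G = 288.1·(70.82 − 60)^(-0.07551) = 288.1·10.82^(-0.07551) = 288.1·0.83542 = 240.685.
B = 255 by definition for t > 66.
Rounded: (240, 241, 255).

R=240, G=241, B=255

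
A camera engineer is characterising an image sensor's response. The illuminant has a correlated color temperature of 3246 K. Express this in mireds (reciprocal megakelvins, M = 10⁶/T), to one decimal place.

308.1 mireds

M = 10⁶ / 3246 = 308.071 → 308.1 mireds.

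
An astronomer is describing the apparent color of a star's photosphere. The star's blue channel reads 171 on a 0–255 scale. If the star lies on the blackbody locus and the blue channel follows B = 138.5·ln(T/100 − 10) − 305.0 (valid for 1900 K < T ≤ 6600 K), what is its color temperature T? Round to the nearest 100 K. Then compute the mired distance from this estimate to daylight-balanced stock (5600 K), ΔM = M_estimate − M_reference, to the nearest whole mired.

ln(t − 10) = (171 + 305.0) / 138.5 = 3.4368.
t − 10 = e^3.4368 = 31.088, so t = 41.088.
T = 100·t = 4109 K → 4100 K to the nearest 100 K.
M_estimate = 10⁶/4100 = 243.90; M_reference = 10⁶/5600 = 178.57.
ΔM = 243.90 − 178.57 = 65.33 → +65 mireds.

+65 mireds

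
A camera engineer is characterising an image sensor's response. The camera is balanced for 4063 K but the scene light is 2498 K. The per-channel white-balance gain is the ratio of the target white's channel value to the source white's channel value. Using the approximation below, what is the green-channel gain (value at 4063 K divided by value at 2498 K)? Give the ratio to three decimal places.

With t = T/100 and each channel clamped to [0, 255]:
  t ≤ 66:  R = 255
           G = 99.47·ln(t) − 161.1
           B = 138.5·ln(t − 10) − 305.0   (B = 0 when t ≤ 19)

1.304

At 2498 K (t = 24.98):
  G = 99.47·ln 24.98 − 161.1 = 99.47·3.2181 − 161.1 = 159.002.
At 4063 K (t = 40.63):
  G = 99.47·ln 40.63 − 161.1 = 99.47·3.7045 − 161.1 = 207.387.
Gain = 207.387 / 159.002 = 1.3043 → 1.304.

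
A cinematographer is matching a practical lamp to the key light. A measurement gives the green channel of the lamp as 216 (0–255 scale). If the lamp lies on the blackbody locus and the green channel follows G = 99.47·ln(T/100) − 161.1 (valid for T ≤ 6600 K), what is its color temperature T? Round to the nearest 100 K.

4400 K

ln t = (216 + 161.1) / 99.47 = 3.7911.
t = e^3.7911 = 44.305.
T = 100·t = 4430 K → 4400 K to the nearest 100 K.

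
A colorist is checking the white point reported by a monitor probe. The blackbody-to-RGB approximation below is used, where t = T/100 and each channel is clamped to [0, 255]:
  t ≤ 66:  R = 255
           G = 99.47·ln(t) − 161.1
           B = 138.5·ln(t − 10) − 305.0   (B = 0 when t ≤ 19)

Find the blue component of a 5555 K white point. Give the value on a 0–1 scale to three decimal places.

0.878

t = 5555/100 = 55.55; the t ≤ 66 branch applies.
B = 138.5·ln(55.55 − 10) − 305.0 = 138.5·ln 45.55 − 305.0 = 138.5·3.8188 − 305.0 = 223.905.
On a 0–1 scale: 223.905/255 = 0.8781 → 0.878.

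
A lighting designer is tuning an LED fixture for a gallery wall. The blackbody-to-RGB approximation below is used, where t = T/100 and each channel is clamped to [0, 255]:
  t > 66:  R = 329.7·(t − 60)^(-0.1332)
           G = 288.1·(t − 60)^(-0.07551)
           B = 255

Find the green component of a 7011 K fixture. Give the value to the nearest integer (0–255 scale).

242

t = 7011/100 = 70.11; the t > 66 branch applies.
G = 288.1·(70.11 − 60)^(-0.07551) = 288.1·10.11^(-0.07551) = 288.1·0.83971 = 241.922.
Rounded: 242.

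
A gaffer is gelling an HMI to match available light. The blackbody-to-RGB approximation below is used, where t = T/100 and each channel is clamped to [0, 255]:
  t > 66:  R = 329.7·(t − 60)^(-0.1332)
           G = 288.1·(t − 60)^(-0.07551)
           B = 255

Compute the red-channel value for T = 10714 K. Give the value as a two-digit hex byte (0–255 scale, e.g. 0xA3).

0xC5

t = 10714/100 = 107.14; the t > 66 branch applies.
R = 329.7·(107.14 − 60)^(-0.1332) = 329.7·47.14^(-0.1332) = 329.7·0.59856 = 197.344.
Rounded: 197; in hex, 0xC5.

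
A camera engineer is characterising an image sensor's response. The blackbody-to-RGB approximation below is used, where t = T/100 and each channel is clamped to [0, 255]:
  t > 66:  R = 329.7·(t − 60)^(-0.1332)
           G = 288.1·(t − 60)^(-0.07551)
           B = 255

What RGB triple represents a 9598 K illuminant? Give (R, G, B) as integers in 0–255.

(205, 220, 255)

t = 9598/100 = 95.98; the t > 66 branch applies.
R = 329.7·(95.98 − 60)^(-0.1332) = 329.7·35.98^(-0.1332) = 329.7·0.62049 = 204.575.
G = 288.1·(95.98 − 60)^(-0.07551) = 288.1·35.98^(-0.07551) = 288.1·0.76296 = 219.809.
B = 255 by definition for t > 66.
Rounded: (205, 220, 255).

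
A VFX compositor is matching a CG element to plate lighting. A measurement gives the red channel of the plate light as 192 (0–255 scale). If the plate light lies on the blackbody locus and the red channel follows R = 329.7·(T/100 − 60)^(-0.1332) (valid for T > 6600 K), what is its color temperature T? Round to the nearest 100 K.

11800 K

(t − 60)^(-0.1332) = 192/329.7 = 0.58235.
t − 60 = 0.58235^(1/-0.1332) = 0.58235^(-7.508) = 57.929, so t = 117.929.
T = 100·t = 11793 K → 11800 K to the nearest 100 K.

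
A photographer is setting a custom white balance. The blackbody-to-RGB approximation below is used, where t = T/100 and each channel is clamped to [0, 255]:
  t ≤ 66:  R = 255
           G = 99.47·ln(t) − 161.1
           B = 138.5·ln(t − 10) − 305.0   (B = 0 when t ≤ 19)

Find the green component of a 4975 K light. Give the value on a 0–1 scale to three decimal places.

0.892

t = 4975/100 = 49.75; the t ≤ 66 branch applies.
G = 99.47·ln 49.75 − 161.1 = 99.47·3.9070 − 161.1 = 227.530.
On a 0–1 scale: 227.530/255 = 0.8923 → 0.892.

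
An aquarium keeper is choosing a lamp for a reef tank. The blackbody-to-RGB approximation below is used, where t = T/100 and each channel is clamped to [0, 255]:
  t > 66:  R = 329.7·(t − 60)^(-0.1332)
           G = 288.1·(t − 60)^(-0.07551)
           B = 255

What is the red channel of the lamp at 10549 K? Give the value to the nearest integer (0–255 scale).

t = 10549/100 = 105.49; the t > 66 branch applies.
R = 329.7·(105.49 − 60)^(-0.1332) = 329.7·45.49^(-0.1332) = 329.7·0.60140 = 198.283.
Rounded: 198.

198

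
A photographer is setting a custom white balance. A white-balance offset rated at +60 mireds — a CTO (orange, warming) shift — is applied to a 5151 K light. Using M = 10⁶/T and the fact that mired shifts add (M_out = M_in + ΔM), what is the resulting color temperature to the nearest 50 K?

3950 K

M_in = 10⁶/5151 = 194.14 mireds.
M_out = 194.14 + (+60) = 254.14 mireds.
T_out = 10⁶/254.14 = 3934.9 K → 3950 K.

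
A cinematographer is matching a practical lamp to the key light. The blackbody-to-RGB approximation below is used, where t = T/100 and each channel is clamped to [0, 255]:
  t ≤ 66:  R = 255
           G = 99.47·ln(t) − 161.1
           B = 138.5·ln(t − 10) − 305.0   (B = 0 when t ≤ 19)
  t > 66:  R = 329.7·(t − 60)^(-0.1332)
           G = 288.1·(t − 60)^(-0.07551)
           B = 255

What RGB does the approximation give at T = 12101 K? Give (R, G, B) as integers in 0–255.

t = 12101/100 = 121.01; the t > 66 branch applies.
R = 329.7·(121.01 − 60)^(-0.1332) = 329.7·61.01^(-0.1332) = 329.7·0.57834 = 190.679.
G = 288.1·(121.01 − 60)^(-0.07551) = 288.1·61.01^(-0.07551) = 288.1·0.73314 = 211.216.
B = 255 by definition for t > 66.
Rounded: (191, 211, 255).

(191, 211, 255)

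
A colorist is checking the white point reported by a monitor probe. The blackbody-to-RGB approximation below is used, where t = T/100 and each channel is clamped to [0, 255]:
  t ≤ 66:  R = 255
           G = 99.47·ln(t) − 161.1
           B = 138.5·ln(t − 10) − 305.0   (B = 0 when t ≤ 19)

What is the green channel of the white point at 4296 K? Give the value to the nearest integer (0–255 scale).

t = 4296/100 = 42.96; the t ≤ 66 branch applies.
G = 99.47·ln 42.96 − 161.1 = 99.47·3.7603 − 161.1 = 212.934.
Rounded: 213.

213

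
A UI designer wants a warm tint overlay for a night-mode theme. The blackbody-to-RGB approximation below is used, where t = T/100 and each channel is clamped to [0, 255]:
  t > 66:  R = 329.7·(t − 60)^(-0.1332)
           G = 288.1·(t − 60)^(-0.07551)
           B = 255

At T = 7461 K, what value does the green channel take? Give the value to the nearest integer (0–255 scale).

235

t = 7461/100 = 74.61; the t > 66 branch applies.
G = 288.1·(74.61 − 60)^(-0.07551) = 288.1·14.61^(-0.07551) = 288.1·0.81669 = 235.288.
Rounded: 235.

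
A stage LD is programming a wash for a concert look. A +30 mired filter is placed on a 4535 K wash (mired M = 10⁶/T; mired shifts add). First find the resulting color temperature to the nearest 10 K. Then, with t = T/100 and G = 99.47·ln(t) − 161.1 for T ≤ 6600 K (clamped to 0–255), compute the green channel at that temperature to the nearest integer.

206

M_in = 10⁶/4535 = 220.51; M_out = 220.51 + (+30) = 250.51.
T_out = 10⁶/250.51 = 3991.9 K → 3990 K; t = 39.9.
G = 99.47·ln 39.9 − 161.1 = 99.47·3.6864 − 161.1 = 205.584.
Rounded: 206.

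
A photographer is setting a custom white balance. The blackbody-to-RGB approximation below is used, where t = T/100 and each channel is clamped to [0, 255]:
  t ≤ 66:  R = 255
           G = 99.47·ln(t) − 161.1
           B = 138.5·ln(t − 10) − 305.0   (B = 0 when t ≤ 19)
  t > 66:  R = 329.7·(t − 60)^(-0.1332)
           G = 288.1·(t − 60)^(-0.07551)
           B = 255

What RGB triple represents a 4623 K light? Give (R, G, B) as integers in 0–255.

(255, 220, 192)

t = 4623/100 = 46.23; the t ≤ 66 branch applies.
R = 255 by definition for t ≤ 66.
G = 99.47·ln 46.23 − 161.1 = 99.47·3.8336 − 161.1 = 220.231.
B = 138.5·ln(46.23 − 10) − 305.0 = 138.5·ln 36.23 − 305.0 = 138.5·3.5899 − 305.0 = 192.199.
Rounded: (255, 220, 192).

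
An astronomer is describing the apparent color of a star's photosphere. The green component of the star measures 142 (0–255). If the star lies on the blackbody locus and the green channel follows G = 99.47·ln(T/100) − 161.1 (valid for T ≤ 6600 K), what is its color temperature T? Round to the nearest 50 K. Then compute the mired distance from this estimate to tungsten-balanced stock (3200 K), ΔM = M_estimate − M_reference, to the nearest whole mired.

+164 mireds

ln t = (142 + 161.1) / 99.47 = 3.0471.
t = e^3.0471 = 21.055.
T = 100·t = 2106 K → 2100 K to the nearest 50 K.
M_estimate = 10⁶/2100 = 476.19; M_reference = 10⁶/3200 = 312.50.
ΔM = 476.19 − 312.50 = 163.69 → +164 mireds.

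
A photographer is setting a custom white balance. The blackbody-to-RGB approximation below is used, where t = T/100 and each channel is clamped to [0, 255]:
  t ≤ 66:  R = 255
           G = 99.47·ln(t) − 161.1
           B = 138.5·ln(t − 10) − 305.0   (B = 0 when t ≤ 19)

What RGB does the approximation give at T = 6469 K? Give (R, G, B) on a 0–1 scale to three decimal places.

t = 6469/100 = 64.69; the t ≤ 66 branch applies.
R = 255 by definition for t ≤ 66.
G = 99.47·ln 64.69 − 161.1 = 99.47·4.1696 − 161.1 = 253.651.
B = 138.5·ln(64.69 − 10) − 305.0 = 138.5·ln 54.69 − 305.0 = 138.5·4.0017 − 305.0 = 249.233.
Dividing each by 255: (1.0000, 0.9947, 0.9774) → (1.000, 0.995, 0.977).

(1.000, 0.995, 0.977)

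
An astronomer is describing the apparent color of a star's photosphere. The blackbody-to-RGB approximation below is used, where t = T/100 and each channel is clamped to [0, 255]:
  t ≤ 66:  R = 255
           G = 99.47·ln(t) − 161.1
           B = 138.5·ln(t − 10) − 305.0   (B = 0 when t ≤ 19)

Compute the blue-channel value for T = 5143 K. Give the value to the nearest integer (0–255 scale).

211

t = 5143/100 = 51.43; the t ≤ 66 branch applies.
B = 138.5·ln(51.43 − 10) − 305.0 = 138.5·ln 41.43 − 305.0 = 138.5·3.7240 − 305.0 = 210.775.
Rounded: 211.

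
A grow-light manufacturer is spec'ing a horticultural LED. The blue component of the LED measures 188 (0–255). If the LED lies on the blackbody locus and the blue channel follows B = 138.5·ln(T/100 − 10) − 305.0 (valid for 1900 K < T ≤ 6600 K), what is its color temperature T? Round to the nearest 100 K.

ln(t − 10) = (188 + 305.0) / 138.5 = 3.5596.
t − 10 = e^3.5596 = 35.148, so t = 45.148.
T = 100·t = 4515 K → 4500 K to the nearest 100 K.

4500 K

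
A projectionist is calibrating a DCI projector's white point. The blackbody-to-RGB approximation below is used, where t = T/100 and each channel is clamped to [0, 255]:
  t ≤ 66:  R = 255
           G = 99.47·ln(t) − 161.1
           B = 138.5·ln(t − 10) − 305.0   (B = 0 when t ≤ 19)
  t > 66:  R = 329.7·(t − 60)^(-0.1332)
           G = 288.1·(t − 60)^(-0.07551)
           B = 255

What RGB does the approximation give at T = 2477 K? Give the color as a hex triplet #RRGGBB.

t = 2477/100 = 24.77; the t ≤ 66 branch applies.
R = 255 by definition for t ≤ 66.
G = 99.47·ln 24.77 − 161.1 = 99.47·3.2096 − 161.1 = 158.162.
B = 138.5·ln(24.77 − 10) − 305.0 = 138.5·ln 14.77 − 305.0 = 138.5·2.6926 − 305.0 = 67.925.
Rounded: (255, 158, 68).
In hex: #FF9E44.

#FF9E44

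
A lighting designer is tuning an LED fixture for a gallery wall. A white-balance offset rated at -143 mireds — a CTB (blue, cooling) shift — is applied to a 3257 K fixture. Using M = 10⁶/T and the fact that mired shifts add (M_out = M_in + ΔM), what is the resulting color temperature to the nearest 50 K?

6100 K

M_in = 10⁶/3257 = 307.03 mireds.
M_out = 307.03 + (-143) = 164.03 mireds.
T_out = 10⁶/164.03 = 6096.4 K → 6100 K.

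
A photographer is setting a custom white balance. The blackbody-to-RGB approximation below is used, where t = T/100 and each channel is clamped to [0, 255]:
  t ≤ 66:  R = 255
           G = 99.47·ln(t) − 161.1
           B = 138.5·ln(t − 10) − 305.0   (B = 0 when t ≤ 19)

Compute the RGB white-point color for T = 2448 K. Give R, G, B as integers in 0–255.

R=255, G=157, B=65

t = 2448/100 = 24.48; the t ≤ 66 branch applies.
R = 255 by definition for t ≤ 66.
G = 99.47·ln 24.48 − 161.1 = 99.47·3.1979 − 161.1 = 156.991.
B = 138.5·ln(24.48 − 10) − 305.0 = 138.5·ln 14.48 − 305.0 = 138.5·2.6728 − 305.0 = 65.178.
Rounded: (255, 157, 65).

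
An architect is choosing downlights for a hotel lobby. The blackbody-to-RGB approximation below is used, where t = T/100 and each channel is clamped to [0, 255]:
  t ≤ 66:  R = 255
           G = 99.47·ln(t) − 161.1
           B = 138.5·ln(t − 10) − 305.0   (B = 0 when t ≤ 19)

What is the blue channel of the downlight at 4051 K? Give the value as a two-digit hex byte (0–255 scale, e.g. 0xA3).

t = 4051/100 = 40.51; the t ≤ 66 branch applies.
B = 138.5·ln(40.51 − 10) − 305.0 = 138.5·ln 30.51 − 305.0 = 138.5·3.4181 − 305.0 = 168.401.
Rounded: 168; in hex, 0xA8.

0xA8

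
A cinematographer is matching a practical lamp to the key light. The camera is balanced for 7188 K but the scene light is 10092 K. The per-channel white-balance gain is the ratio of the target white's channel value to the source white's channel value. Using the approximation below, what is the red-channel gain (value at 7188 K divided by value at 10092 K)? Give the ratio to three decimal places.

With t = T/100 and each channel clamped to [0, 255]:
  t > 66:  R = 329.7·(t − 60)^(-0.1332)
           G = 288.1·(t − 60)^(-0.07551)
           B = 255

1.179

At 10092 K (t = 100.92):
  R = 329.7·(100.92 − 60)^(-0.1332) = 329.7·40.92^(-0.1332) = 329.7·0.60994 = 201.099.
At 7188 K (t = 71.88):
  R = 329.7·(71.88 − 60)^(-0.1332) = 329.7·11.88^(-0.1332) = 329.7·0.71917 = 237.112.
Gain = 237.112 / 201.099 = 1.1791 → 1.179.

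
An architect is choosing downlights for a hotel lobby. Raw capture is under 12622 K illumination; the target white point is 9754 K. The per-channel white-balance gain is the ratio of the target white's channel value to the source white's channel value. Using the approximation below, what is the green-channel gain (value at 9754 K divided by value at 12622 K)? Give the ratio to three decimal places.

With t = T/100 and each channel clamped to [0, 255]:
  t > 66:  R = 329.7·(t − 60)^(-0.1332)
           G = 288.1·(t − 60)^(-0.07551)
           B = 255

1.044

At 12622 K (t = 126.22):
  G = 288.1·(126.22 − 60)^(-0.07551) = 288.1·66.22^(-0.07551) = 288.1·0.72861 = 209.913.
At 9754 K (t = 97.54):
  G = 288.1·(97.54 − 60)^(-0.07551) = 288.1·37.54^(-0.07551) = 288.1·0.76052 = 219.105.
Gain = 219.105 / 209.913 = 1.0438 → 1.044.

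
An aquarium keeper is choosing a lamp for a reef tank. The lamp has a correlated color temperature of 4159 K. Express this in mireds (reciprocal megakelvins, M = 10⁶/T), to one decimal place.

240.4 mireds

M = 10⁶ / 4159 = 240.442 → 240.4 mireds.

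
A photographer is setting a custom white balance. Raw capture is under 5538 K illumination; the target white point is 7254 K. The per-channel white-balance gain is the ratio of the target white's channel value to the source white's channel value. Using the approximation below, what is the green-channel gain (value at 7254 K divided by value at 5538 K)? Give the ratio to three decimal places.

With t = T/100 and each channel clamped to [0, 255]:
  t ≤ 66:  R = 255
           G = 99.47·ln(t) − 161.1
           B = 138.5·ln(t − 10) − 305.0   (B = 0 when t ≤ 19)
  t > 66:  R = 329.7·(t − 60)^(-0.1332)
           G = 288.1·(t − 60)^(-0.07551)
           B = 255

0.999

At 5538 K (t = 55.38):
  G = 99.47·ln 55.38 − 161.1 = 99.47·4.0142 − 161.1 = 238.194.
At 7254 K (t = 72.54):
  G = 288.1·(72.54 − 60)^(-0.07551) = 288.1·12.54^(-0.07551) = 288.1·0.82617 = 238.019.
Gain = 238.019 / 238.194 = 0.9993 → 0.999.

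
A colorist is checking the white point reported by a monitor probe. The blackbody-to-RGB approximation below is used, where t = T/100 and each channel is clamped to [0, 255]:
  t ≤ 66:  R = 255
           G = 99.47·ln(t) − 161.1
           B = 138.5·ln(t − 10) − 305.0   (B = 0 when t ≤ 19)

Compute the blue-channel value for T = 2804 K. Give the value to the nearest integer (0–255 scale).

t = 2804/100 = 28.04; the t ≤ 66 branch applies.
B = 138.5·ln(28.04 − 10) − 305.0 = 138.5·ln 18.04 − 305.0 = 138.5·2.8926 − 305.0 = 95.624.
Rounded: 96.

96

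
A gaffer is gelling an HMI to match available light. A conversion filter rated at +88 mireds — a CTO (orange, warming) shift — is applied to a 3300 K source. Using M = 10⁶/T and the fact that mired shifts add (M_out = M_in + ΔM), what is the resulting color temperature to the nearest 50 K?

2550 K

M_in = 10⁶/3300 = 303.03 mireds.
M_out = 303.03 + (+88) = 391.03 mireds.
T_out = 10⁶/391.03 = 2557.3 K → 2550 K.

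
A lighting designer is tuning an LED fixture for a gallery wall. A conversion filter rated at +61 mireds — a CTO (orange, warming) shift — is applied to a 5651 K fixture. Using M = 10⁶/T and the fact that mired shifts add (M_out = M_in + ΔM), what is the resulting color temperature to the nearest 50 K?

4200 K

M_in = 10⁶/5651 = 176.96 mireds.
M_out = 176.96 + (+61) = 237.96 mireds.
T_out = 10⁶/237.96 = 4202.4 K → 4200 K.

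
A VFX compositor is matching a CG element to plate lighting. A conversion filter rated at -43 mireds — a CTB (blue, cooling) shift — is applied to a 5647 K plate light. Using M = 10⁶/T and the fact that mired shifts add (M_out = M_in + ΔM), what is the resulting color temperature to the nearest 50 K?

7450 K

M_in = 10⁶/5647 = 177.09 mireds.
M_out = 177.09 + (-43) = 134.09 mireds.
T_out = 10⁶/134.09 = 7457.9 K → 7450 K.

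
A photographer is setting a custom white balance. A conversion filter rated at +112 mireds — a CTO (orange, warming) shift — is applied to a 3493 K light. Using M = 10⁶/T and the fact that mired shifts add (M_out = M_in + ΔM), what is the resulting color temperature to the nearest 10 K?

2510 K

M_in = 10⁶/3493 = 286.29 mireds.
M_out = 286.29 + (+112) = 398.29 mireds.
T_out = 10⁶/398.29 = 2510.8 K → 2510 K.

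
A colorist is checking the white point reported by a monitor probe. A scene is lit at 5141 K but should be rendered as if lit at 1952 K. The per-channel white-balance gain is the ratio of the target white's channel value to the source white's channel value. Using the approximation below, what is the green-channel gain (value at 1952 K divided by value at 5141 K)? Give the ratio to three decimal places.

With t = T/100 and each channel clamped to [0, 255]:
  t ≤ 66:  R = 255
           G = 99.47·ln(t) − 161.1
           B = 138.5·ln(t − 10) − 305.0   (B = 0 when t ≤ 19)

0.583

At 5141 K (t = 51.41):
  G = 99.47·ln 51.41 − 161.1 = 99.47·3.9398 − 161.1 = 230.795.
At 1952 K (t = 19.52):
  G = 99.47·ln 19.52 − 161.1 = 99.47·2.9714 − 161.1 = 134.469.
Gain = 134.469 / 230.795 = 0.5826 → 0.583.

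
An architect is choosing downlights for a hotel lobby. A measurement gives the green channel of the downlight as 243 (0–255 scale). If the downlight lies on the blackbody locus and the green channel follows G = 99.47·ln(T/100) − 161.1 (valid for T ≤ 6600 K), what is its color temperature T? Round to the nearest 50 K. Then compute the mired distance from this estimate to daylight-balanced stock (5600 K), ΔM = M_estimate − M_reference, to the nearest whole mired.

ln t = (243 + 161.1) / 99.47 = 4.0625.
t = e^4.0625 = 58.121.
T = 100·t = 5812 K → 5800 K to the nearest 50 K.
M_estimate = 10⁶/5800 = 172.41; M_reference = 10⁶/5600 = 178.57.
ΔM = 172.41 − 178.57 = -6.16 → -6 mireds.

-6 mireds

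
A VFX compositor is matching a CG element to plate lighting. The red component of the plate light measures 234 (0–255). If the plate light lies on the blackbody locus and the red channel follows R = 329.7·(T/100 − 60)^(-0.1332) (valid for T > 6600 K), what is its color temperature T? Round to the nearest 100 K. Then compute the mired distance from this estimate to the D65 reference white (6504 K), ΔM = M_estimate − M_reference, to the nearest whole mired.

-17 mireds

(t − 60)^(-0.1332) = 234/329.7 = 0.70974.
t − 60 = 0.70974^(1/-0.1332) = 0.70974^(-7.508) = 13.119, so t = 73.119.
T = 100·t = 7312 K → 7300 K to the nearest 100 K.
M_estimate = 10⁶/7300 = 136.99; M_reference = 10⁶/6504 = 153.75.
ΔM = 136.99 − 153.75 = -16.77 → -17 mireds.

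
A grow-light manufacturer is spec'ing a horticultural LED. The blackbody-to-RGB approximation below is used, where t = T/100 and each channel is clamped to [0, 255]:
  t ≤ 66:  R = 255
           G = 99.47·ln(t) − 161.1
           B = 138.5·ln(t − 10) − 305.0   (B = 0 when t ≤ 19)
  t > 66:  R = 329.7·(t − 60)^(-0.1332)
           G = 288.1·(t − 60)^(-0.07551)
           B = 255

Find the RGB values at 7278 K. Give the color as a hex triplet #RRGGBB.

t = 7278/100 = 72.78; the t > 66 branch applies.
R = 329.7·(72.78 − 60)^(-0.1332) = 329.7·12.78^(-0.1332) = 329.7·0.71221 = 234.817.
G = 288.1·(72.78 − 60)^(-0.07551) = 288.1·12.78^(-0.07551) = 288.1·0.82498 = 237.678.
B = 255 by definition for t > 66.
Rounded: (235, 238, 255).
In hex: #EBEEFF.

#EBEEFF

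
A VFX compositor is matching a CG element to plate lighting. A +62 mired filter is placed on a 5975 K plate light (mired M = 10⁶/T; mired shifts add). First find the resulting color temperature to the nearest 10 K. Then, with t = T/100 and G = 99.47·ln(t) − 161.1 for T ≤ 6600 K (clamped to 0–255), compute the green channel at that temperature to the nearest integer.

214

M_in = 10⁶/5975 = 167.36; M_out = 167.36 + (+62) = 229.36.
T_out = 10⁶/229.36 = 4359.9 K → 4360 K; t = 43.6.
G = 99.47·ln 43.6 − 161.1 = 99.47·3.7751 − 161.1 = 214.405.
Rounded: 214.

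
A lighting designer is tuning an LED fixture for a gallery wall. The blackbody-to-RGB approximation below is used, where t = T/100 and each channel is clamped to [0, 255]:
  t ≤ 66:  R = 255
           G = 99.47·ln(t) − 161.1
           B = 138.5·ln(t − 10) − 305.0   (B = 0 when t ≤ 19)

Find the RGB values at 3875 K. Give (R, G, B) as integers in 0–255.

(255, 203, 160)

t = 3875/100 = 38.75; the t ≤ 66 branch applies.
R = 255 by definition for t ≤ 66.
G = 99.47·ln 38.75 − 161.1 = 99.47·3.6571 − 161.1 = 202.675.
B = 138.5·ln(38.75 − 10) − 305.0 = 138.5·ln 28.75 − 305.0 = 138.5·3.3586 − 305.0 = 160.171.
Rounded: (255, 203, 160).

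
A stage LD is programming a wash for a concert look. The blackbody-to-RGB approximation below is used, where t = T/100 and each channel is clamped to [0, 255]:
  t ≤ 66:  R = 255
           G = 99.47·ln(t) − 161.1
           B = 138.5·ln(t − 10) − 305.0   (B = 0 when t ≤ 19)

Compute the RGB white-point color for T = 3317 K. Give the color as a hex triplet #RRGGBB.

#FFBB82

t = 3317/100 = 33.17; the t ≤ 66 branch applies.
R = 255 by definition for t ≤ 66.
G = 99.47·ln 33.17 − 161.1 = 99.47·3.5016 − 161.1 = 187.209.
B = 138.5·ln(33.17 − 10) − 305.0 = 138.5·ln 23.17 − 305.0 = 138.5·3.1429 − 305.0 = 130.286.
Rounded: (255, 187, 130).
In hex: #FFBB82.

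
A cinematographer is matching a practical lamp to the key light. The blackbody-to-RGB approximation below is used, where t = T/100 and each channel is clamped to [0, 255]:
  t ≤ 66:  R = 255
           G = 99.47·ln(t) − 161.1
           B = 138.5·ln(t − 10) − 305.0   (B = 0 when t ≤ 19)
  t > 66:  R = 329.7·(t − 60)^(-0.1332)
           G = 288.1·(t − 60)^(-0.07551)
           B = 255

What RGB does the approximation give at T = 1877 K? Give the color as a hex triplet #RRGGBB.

t = 1877/100 = 18.77; the t ≤ 66 branch applies.
R = 255 by definition for t ≤ 66.
G = 99.47·ln 18.77 − 161.1 = 99.47·2.9323 − 161.1 = 130.572.
t = 18.77 ≤ 19, so B = 0.
Rounded: (255, 131, 0).
In hex: #FF8300.

#FF8300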